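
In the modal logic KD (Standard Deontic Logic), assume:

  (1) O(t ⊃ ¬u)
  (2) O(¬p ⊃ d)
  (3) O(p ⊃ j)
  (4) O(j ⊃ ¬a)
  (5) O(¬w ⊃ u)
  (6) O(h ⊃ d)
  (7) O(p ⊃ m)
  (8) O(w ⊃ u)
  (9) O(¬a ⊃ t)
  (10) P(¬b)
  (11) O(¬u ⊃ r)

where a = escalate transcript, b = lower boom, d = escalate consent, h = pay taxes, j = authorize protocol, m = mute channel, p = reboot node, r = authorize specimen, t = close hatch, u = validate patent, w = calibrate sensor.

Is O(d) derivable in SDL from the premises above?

By case analysis on ¬w: premise 5 gives O(¬w ⊃ u) and premise 8 gives O(w ⊃ u), so O(u) either way.
Premise 1 is O(t ⊃ ¬u); contrapositively O(u ⊃ ¬t). Since O(u) holds, K gives O(¬t).
Premise 9, O(¬a ⊃ t), contraposes to O(¬t ⊃ a); with O(¬t) we get O(a).
Premise 4, O(j ⊃ ¬a), contraposes to O(a ⊃ ¬j); with O(a) we get O(¬j).
Premise 3 is O(p ⊃ j); contrapositively O(¬j ⊃ ¬p). Since O(¬j) holds, K gives O(¬p).
From O(¬p) and premise 2, O(¬p ⊃ d), we obtain O(d).
Premises 6, 7, 10, 11 do not contribute to this derivation.
So O(d) follows.

Yes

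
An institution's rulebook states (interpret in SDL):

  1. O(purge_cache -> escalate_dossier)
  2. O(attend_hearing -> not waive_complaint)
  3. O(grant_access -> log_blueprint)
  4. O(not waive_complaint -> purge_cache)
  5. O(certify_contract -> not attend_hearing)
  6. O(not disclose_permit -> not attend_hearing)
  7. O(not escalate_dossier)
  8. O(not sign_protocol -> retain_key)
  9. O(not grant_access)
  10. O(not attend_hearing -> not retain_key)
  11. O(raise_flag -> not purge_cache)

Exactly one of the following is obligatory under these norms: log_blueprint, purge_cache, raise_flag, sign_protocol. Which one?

From premise 7 we have O(not escalate_dossier).
The contrapositive of premise 1 (O(purge_cache -> escalate_dossier)) is O(not escalate_dossier -> not purge_cache), and O(not escalate_dossier) is already established, so O(not purge_cache).
The contrapositive of premise 4 (O(not waive_complaint -> purge_cache)) is O(not purge_cache -> waive_complaint), and O(not purge_cache) is already established, so O(waive_complaint).
Premise 2, O(attend_hearing -> not waive_complaint), contraposes to O(waive_complaint -> not attend_hearing); with O(waive_complaint) we get O(not attend_hearing).
With premise 10, O(not attend_hearing -> not retain_key), the K-axiom yields O(not retain_key).
Premise 8 is O(not sign_protocol -> retain_key); contrapositively O(not retain_key -> sign_protocol). Since O(not retain_key) holds, K gives O(sign_protocol).
So O(sign_protocol) holds — sign_protocol is obligatory. None of the other listed options is made obligatory by any chain of premises.

sign_protocol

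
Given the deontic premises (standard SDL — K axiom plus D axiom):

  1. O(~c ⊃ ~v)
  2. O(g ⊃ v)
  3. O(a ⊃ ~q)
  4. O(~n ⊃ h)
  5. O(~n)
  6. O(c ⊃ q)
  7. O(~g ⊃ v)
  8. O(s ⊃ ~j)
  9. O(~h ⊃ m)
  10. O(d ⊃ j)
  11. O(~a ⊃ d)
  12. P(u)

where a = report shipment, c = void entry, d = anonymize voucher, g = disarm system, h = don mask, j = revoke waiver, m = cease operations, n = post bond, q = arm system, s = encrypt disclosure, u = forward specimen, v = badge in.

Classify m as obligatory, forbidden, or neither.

Neither

Premise 9 is O(~h ⊃ m), but O(~h) is not derivable from the premises, so it does not yield O(m).
No premise or chain of K-axiom applications forces O(m), and none forces O(~m). So m is neither obligatory nor forbidden under these norms.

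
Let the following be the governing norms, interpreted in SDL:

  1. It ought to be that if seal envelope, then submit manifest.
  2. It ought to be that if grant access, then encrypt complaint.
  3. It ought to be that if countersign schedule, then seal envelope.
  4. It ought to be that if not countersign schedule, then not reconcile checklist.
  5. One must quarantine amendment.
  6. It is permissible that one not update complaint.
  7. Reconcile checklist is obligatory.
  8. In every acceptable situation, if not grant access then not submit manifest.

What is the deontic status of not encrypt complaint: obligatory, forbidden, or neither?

From premise 7 we have O(reconcile_checklist).
The contrapositive of premise 4 (O(¬countersign_schedule → ¬reconcile_checklist)) is O(reconcile_checklist → countersign_schedule), and O(reconcile_checklist) is already established, so O(countersign_schedule).
Applying K to premise 3 (O(countersign_schedule → seal_envelope)) and O(countersign_schedule) yields O(seal_envelope).
Applying K to premise 1 (O(seal_envelope → submit_manifest)) and O(seal_envelope) yields O(submit_manifest).
Premise 8, O(¬grant_access → ¬submit_manifest), contraposes to O(submit_manifest → grant_access); with O(submit_manifest) we get O(grant_access).
From O(grant_access) and premise 2, O(grant_access → encrypt_complaint), we obtain O(encrypt_complaint).
Premises 5, 6 do not contribute to this derivation.
Thus O(encrypt_complaint), which is F(¬encrypt_complaint): ¬encrypt_complaint is forbidden.

Forbidden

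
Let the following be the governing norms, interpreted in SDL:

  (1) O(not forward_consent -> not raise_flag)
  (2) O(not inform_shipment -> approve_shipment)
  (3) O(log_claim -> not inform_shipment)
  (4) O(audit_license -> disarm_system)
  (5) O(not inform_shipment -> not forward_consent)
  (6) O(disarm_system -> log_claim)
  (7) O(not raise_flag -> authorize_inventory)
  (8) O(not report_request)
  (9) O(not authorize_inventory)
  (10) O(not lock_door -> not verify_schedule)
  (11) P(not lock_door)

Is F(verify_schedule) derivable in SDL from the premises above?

No

Premise 10 is O(not lock_door -> not verify_schedule), but O(not lock_door) is not derivable from the premises (the permission P(not lock_door) asserts only not O(lock_door), not O(not lock_door)), so it does not yield O(not verify_schedule).
No other premise forces O(not verify_schedule). An ideal world satisfying every premise can still have verify_schedule true, so F(verify_schedule) is not derivable.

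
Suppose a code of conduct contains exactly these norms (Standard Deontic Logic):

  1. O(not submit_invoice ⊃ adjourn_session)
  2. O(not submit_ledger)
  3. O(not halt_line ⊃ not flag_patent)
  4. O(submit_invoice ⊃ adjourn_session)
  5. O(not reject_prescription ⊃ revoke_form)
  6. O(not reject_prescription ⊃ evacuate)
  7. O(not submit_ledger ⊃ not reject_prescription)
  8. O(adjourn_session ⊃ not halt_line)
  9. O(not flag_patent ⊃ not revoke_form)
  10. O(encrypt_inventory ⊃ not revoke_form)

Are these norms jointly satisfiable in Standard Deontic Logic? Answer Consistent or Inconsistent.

By case analysis on submit_invoice: premise 4 gives O(submit_invoice ⊃ adjourn_session) and premise 1 gives O(not submit_invoice ⊃ adjourn_session), so O(adjourn_session) either way.
From O(adjourn_session) and premise 8, O(adjourn_session ⊃ not halt_line), we obtain O(not halt_line).
With premise 3, O(not halt_line ⊃ not flag_patent), the K-axiom yields O(not flag_patent).
Premise 9 is O(not flag_patent ⊃ not revoke_form); since O(not flag_patent), deontic closure gives O(not revoke_form).
Premise 5, O(not reject_prescription ⊃ revoke_form), contraposes to O(not revoke_form ⊃ reject_prescription); with O(not revoke_form) we get O(reject_prescription).
The contrapositive of premise 7 (O(not submit_ledger ⊃ not reject_prescription)) is O(reject_prescription ⊃ submit_ledger), and O(reject_prescription) is already established, so O(submit_ledger).
Yet premise 2 states O(not submit_ledger).
We now have both O(submit_ledger) and O(not submit_ledger) — submit_ledger is simultaneously obligatory and forbidden, violating the D-axiom.

Inconsistent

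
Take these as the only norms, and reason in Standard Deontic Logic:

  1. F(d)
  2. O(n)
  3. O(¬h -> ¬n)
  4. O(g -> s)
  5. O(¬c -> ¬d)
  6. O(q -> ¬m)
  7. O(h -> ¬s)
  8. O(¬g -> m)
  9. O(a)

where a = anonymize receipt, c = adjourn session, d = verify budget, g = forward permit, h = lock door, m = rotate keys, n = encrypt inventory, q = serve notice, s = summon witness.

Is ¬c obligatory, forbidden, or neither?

Premise 5 is O(¬c -> ¬d); even if O(¬d) held, inferring O(¬c) would be affirming the consequent — invalid.
No premise or chain of K-axiom applications forces O(¬c), and none forces O(c). So ¬c is neither obligatory nor forbidden under these norms.

Neither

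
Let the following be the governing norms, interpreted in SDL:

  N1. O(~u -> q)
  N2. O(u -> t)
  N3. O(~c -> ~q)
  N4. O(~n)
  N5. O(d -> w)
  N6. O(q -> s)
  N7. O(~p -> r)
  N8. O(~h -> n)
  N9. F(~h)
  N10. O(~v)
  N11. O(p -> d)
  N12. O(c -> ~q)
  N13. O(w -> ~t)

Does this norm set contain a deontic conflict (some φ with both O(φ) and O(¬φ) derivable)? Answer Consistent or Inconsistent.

Consistent

Premise 8 is O(~h -> n), but O(~h) is not derivable from the premises, so it does not yield O(n).
So O(n) is not derivable, and the apparent clash with O(~n) does not arise.
A world satisfying every obligation exists (e.g. c=false, d=false, h=true, n=false, p=false, q=false, r=true, s=false, t=true, u=true, v=false, w=false); no atom is both obligatory and forbidden, so the set is consistent.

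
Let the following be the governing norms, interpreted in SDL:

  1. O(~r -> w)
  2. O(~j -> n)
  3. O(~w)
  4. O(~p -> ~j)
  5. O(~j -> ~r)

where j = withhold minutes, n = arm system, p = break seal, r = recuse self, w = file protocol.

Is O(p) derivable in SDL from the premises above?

Yes

Premise 3 gives O(~w).
The contrapositive of premise 1 (O(~r -> w)) is O(~w -> r), and O(~w) is already established, so O(r).
The contrapositive of premise 5 (O(~j -> ~r)) is O(r -> j), and O(r) is already established, so O(j).
Premise 4 is O(~p -> ~j); contrapositively O(j -> p). Since O(j) holds, K gives O(p).
Premise 2 does not contribute to this derivation.
So O(p) follows.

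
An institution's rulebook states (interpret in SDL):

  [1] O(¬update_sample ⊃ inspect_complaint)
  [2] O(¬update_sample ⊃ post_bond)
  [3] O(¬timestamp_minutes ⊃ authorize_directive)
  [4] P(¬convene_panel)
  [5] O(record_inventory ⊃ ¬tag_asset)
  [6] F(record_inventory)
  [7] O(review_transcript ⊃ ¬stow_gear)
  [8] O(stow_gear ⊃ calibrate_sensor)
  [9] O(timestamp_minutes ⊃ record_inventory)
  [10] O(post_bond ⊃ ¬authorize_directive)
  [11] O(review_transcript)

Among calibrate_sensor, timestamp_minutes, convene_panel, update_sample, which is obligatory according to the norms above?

update_sample

Premise 6 is F(record_inventory), i.e. O(¬record_inventory).
The contrapositive of premise 9 (O(timestamp_minutes ⊃ record_inventory)) is O(¬record_inventory ⊃ ¬timestamp_minutes), and O(¬record_inventory) is already established, so O(¬timestamp_minutes).
With premise 3, O(¬timestamp_minutes ⊃ authorize_directive), the K-axiom yields O(authorize_directive).
The contrapositive of premise 10 (O(post_bond ⊃ ¬authorize_directive)) is O(authorize_directive ⊃ ¬post_bond), and O(authorize_directive) is already established, so O(¬post_bond).
Premise 2, O(¬update_sample ⊃ post_bond), contraposes to O(¬post_bond ⊃ update_sample); with O(¬post_bond) we get O(update_sample).
So O(update_sample) holds — update_sample is obligatory. None of the other listed options is made obligatory by any chain of premises.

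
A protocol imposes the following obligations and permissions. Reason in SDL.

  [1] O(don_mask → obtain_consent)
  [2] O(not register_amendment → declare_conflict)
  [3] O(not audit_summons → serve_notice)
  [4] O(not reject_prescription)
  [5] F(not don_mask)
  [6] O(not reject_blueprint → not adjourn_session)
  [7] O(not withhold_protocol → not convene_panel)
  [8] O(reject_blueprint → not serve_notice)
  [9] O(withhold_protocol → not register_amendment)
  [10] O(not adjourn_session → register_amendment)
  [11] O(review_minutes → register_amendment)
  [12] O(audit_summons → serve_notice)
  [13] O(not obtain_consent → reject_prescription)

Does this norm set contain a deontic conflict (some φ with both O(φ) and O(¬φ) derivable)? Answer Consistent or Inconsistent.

Consistent

Premise 13 is O(not obtain_consent → reject_prescription), but O(not obtain_consent) is not derivable from the premises, so it does not yield O(reject_prescription).
So O(reject_prescription) is not derivable, and the apparent clash with O(not reject_prescription) does not arise.
A world satisfying every obligation exists (e.g. adjourn_session=false, audit_summons=false, convene_panel=false, declare_conflict=false, don_mask=true, obtain_consent=true, register_amendment=true, reject_blueprint=false, reject_prescription=false, review_minutes=false, serve_notice=true, withhold_protocol=false); no atom is both obligatory and forbidden, so the set is consistent.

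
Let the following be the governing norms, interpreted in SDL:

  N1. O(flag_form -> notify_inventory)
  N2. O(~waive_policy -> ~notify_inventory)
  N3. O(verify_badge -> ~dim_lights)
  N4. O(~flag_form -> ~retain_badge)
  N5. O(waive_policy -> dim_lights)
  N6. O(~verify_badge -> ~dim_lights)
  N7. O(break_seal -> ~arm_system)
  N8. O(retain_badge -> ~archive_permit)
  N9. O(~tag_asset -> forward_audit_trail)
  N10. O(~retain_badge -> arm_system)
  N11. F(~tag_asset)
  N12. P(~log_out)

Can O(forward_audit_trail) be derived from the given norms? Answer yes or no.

No

Premise 9 is O(~tag_asset -> forward_audit_trail), but O(~tag_asset) is not derivable from the premises, so it does not yield O(forward_audit_trail).
No other premise forces O(forward_audit_trail). An ideal world satisfying every premise can still have forward_audit_trail false, so O(forward_audit_trail) is not derivable.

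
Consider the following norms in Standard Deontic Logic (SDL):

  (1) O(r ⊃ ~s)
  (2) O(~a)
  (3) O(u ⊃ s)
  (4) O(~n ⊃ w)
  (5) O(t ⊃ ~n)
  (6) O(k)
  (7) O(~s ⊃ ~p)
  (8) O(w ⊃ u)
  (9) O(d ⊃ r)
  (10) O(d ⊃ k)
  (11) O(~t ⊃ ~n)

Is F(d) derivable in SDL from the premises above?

Premises 5 and 11 cover both cases: O(t ⊃ ~n) and O(~t ⊃ ~n). Since t ∨ ~t is a tautology, O(~n) follows.
Premise 4 is O(~n ⊃ w); since O(~n), deontic closure gives O(w).
Premise 8 is O(w ⊃ u); since O(w), deontic closure gives O(u).
Premise 3 is O(u ⊃ s); since O(u), deontic closure gives O(s).
Premise 1 is O(r ⊃ ~s); contrapositively O(s ⊃ ~r). Since O(s) holds, K gives O(~r).
Premise 9, O(d ⊃ r), contraposes to O(~r ⊃ ~d); with O(~r) we get O(~d).
Premises 2, 6, 7, 10 do not contribute to this derivation.
So O(~d) holds, i.e. F(d). The claim follows.

Yes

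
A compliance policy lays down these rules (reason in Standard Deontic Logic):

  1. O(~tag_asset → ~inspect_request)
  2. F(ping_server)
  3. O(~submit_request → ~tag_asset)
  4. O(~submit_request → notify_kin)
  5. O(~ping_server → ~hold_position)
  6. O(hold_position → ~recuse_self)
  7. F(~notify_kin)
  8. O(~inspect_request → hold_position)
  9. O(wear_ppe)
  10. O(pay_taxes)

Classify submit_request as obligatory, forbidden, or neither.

F(ping_server) at premise 2 means O(~ping_server).
From O(~ping_server) and premise 5, O(~ping_server → ~hold_position), we obtain O(~hold_position).
Premise 8, O(~inspect_request → hold_position), contraposes to O(~hold_position → inspect_request); with O(~hold_position) we get O(inspect_request).
Premise 1, O(~tag_asset → ~inspect_request), contraposes to O(inspect_request → tag_asset); with O(inspect_request) we get O(tag_asset).
The contrapositive of premise 3 (O(~submit_request → ~tag_asset)) is O(tag_asset → submit_request), and O(tag_asset) is already established, so O(submit_request).
Premises 4, 6, 7, 9, 10 do not contribute to this derivation.
Hence submit_request is obligatory.

Obligatory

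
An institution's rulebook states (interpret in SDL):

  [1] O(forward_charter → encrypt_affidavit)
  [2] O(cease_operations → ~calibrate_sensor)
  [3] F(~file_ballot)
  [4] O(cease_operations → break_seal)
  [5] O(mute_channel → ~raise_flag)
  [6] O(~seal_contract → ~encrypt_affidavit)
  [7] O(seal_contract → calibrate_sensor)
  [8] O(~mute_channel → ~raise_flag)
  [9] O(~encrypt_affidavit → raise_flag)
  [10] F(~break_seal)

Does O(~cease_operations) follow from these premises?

Yes

Premises 8 and 5 cover both cases: O(~mute_channel → ~raise_flag) and O(mute_channel → ~raise_flag). Since ~mute_channel ∨ mute_channel is a tautology, O(~raise_flag) follows.
The contrapositive of premise 9 (O(~encrypt_affidavit → raise_flag)) is O(~raise_flag → encrypt_affidavit), and O(~raise_flag) is already established, so O(encrypt_affidavit).
The contrapositive of premise 6 (O(~seal_contract → ~encrypt_affidavit)) is O(encrypt_affidavit → seal_contract), and O(encrypt_affidavit) is already established, so O(seal_contract).
With premise 7, O(seal_contract → calibrate_sensor), the K-axiom yields O(calibrate_sensor).
Premise 2, O(cease_operations → ~calibrate_sensor), contraposes to O(calibrate_sensor → ~cease_operations); with O(calibrate_sensor) we get O(~cease_operations).
Premises 1, 3, 4, 10 do not contribute to this derivation.
So O(~cease_operations) follows.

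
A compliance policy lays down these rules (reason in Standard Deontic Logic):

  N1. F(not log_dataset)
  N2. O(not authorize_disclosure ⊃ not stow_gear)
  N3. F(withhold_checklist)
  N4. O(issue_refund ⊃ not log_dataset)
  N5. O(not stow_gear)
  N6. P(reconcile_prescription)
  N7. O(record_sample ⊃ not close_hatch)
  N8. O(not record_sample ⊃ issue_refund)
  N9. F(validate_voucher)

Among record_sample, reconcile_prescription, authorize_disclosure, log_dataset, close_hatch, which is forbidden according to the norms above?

close_hatch

Premise 1 is F(not log_dataset), i.e. O(log_dataset).
Premise 4 is O(issue_refund ⊃ not log_dataset); contrapositively O(log_dataset ⊃ not issue_refund). Since O(log_dataset) holds, K gives O(not issue_refund).
Premise 8, O(not record_sample ⊃ issue_refund), contraposes to O(not issue_refund ⊃ record_sample); with O(not issue_refund) we get O(record_sample).
Premise 7 is O(record_sample ⊃ not close_hatch); since O(record_sample), deontic closure gives O(not close_hatch).
So O(not close_hatch) holds, i.e. close_hatch is forbidden. None of the other listed options is forbidden under the premises.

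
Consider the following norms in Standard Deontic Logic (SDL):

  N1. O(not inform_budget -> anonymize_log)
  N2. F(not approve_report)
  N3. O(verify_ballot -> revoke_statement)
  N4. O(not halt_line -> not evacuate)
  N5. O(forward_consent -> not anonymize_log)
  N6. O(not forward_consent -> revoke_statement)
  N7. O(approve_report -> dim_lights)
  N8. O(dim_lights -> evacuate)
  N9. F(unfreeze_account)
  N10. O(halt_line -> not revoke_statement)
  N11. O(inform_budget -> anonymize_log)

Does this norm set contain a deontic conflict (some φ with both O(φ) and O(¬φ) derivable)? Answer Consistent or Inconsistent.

Inconsistent

By case analysis on not inform_budget: premise 1 gives O(not inform_budget -> anonymize_log) and premise 11 gives O(inform_budget -> anonymize_log), so O(anonymize_log) either way.
Premise 5, O(forward_consent -> not anonymize_log), contraposes to O(anonymize_log -> not forward_consent); with O(anonymize_log) we get O(not forward_consent).
Premise 6 is O(not forward_consent -> revoke_statement); since O(not forward_consent), deontic closure gives O(revoke_statement).
Premise 10 is O(halt_line -> not revoke_statement); contrapositively O(revoke_statement -> not halt_line). Since O(revoke_statement) holds, K gives O(not halt_line).
Premise 4 is O(not halt_line -> not evacuate); since O(not halt_line), deontic closure gives O(not evacuate).
The contrapositive of premise 8 (O(dim_lights -> evacuate)) is O(not evacuate -> not dim_lights), and O(not evacuate) is already established, so O(not dim_lights).
The contrapositive of premise 7 (O(approve_report -> dim_lights)) is O(not dim_lights -> not approve_report), and O(not dim_lights) is already established, so O(not approve_report).
But premise 2, F(not approve_report), means O(approve_report).
We now have both O(not approve_report) and O(approve_report) — approve_report is simultaneously obligatory and forbidden, violating the D-axiom.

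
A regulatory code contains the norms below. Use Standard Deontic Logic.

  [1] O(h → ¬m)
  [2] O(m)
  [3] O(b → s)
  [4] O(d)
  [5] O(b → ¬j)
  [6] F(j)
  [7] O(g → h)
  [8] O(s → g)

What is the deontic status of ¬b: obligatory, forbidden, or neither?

Obligatory

From premise 2 we have O(m).
Premise 1, O(h → ¬m), contraposes to O(m → ¬h); with O(m) we get O(¬h).
Premise 7, O(g → h), contraposes to O(¬h → ¬g); with O(¬h) we get O(¬g).
Premise 8, O(s → g), contraposes to O(¬g → ¬s); with O(¬g) we get O(¬s).
Premise 3, O(b → s), contraposes to O(¬s → ¬b); with O(¬s) we get O(¬b).
Premises 4, 5, 6 do not contribute to this derivation.
Hence ¬b is obligatory.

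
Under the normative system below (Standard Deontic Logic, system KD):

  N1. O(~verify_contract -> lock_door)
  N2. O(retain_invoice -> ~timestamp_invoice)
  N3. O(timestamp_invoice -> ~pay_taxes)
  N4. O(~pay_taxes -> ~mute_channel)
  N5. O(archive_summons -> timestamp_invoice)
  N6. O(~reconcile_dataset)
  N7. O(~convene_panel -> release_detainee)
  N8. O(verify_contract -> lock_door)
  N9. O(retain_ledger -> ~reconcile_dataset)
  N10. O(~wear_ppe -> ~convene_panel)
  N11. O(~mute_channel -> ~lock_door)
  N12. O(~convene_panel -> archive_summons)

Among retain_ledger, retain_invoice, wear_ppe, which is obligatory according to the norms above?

By case analysis on ~verify_contract: premise 1 gives O(~verify_contract -> lock_door) and premise 8 gives O(verify_contract -> lock_door), so O(lock_door) either way.
Premise 11, O(~mute_channel -> ~lock_door), contraposes to O(lock_door -> mute_channel); with O(lock_door) we get O(mute_channel).
The contrapositive of premise 4 (O(~pay_taxes -> ~mute_channel)) is O(mute_channel -> pay_taxes), and O(mute_channel) is already established, so O(pay_taxes).
Premise 3, O(timestamp_invoice -> ~pay_taxes), contraposes to O(pay_taxes -> ~timestamp_invoice); with O(pay_taxes) we get O(~timestamp_invoice).
Premise 5, O(archive_summons -> timestamp_invoice), contraposes to O(~timestamp_invoice -> ~archive_summons); with O(~timestamp_invoice) we get O(~archive_summons).
Premise 12, O(~convene_panel -> archive_summons), contraposes to O(~archive_summons -> convene_panel); with O(~archive_summons) we get O(convene_panel).
Premise 10, O(~wear_ppe -> ~convene_panel), contraposes to O(convene_panel -> wear_ppe); with O(convene_panel) we get O(wear_ppe).
So O(wear_ppe) holds — wear_ppe is obligatory. None of the other listed options is made obligatory by any chain of premises.

wear_ppe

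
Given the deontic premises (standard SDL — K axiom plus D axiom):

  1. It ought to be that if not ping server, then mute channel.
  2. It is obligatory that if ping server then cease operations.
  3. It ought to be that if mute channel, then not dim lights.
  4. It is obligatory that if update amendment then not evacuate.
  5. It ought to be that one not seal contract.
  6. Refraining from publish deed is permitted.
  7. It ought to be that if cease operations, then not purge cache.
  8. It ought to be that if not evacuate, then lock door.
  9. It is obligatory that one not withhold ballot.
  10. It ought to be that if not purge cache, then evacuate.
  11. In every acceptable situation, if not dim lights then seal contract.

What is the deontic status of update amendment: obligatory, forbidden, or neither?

From premise 5 we have O(¬seal_contract).
Premise 11, O(¬dim_lights → seal_contract), contraposes to O(¬seal_contract → dim_lights); with O(¬seal_contract) we get O(dim_lights).
Premise 3, O(mute_channel → ¬dim_lights), contraposes to O(dim_lights → ¬mute_channel); with O(dim_lights) we get O(¬mute_channel).
The contrapositive of premise 1 (O(¬ping_server → mute_channel)) is O(¬mute_channel → ping_server), and O(¬mute_channel) is already established, so O(ping_server).
Premise 2 is O(ping_server → cease_operations); since O(ping_server), deontic closure gives O(cease_operations).
With premise 7, O(cease_operations → ¬purge_cache), the K-axiom yields O(¬purge_cache).
With premise 10, O(¬purge_cache → evacuate), the K-axiom yields O(evacuate).
Premise 4, O(update_amendment → ¬evacuate), contraposes to O(evacuate → ¬update_amendment); with O(evacuate) we get O(¬update_amendment).
Premises 6, 8, 9 do not contribute to this derivation.
Thus O(¬update_amendment), which is F(update_amendment): update_amendment is forbidden.

Forbidden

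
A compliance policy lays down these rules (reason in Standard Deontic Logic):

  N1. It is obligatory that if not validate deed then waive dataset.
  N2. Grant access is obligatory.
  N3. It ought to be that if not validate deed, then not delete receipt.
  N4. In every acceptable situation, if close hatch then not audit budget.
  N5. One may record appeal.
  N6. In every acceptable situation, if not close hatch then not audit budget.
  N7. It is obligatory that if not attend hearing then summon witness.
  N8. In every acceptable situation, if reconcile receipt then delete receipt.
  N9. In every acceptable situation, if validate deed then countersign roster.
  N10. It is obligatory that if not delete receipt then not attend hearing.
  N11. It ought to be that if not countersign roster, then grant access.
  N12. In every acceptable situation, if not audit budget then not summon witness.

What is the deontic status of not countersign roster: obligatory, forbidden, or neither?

Premises 4 and 6 cover both cases: O(close_hatch → ¬audit_budget) and O(¬close_hatch → ¬audit_budget). Since close_hatch ∨ ¬close_hatch is a tautology, O(¬audit_budget) follows.
Premise 12 is O(¬audit_budget → ¬summon_witness); since O(¬audit_budget), deontic closure gives O(¬summon_witness).
Premise 7 is O(¬attend_hearing → summon_witness); contrapositively O(¬summon_witness → attend_hearing). Since O(¬summon_witness) holds, K gives O(attend_hearing).
Premise 10, O(¬delete_receipt → ¬attend_hearing), contraposes to O(attend_hearing → delete_receipt); with O(attend_hearing) we get O(delete_receipt).
The contrapositive of premise 3 (O(¬validate_deed → ¬delete_receipt)) is O(delete_receipt → validate_deed), and O(delete_receipt) is already established, so O(validate_deed).
From O(validate_deed) and premise 9, O(validate_deed → countersign_roster), we obtain O(countersign_roster).
Premises 1, 2, 5, 8, 11 do not contribute to this derivation.
Thus O(countersign_roster), which is F(¬countersign_roster): ¬countersign_roster is forbidden.

Forbidden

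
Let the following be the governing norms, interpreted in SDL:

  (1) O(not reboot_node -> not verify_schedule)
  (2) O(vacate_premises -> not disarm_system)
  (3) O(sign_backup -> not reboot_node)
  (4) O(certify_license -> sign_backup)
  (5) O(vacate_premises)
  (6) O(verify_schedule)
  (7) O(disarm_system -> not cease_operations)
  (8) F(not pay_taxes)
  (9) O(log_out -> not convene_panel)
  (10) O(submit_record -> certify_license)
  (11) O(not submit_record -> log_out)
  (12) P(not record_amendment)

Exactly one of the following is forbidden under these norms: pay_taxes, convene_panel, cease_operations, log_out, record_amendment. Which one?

From premise 6 we have O(verify_schedule).
The contrapositive of premise 1 (O(not reboot_node -> not verify_schedule)) is O(verify_schedule -> reboot_node), and O(verify_schedule) is already established, so O(reboot_node).
The contrapositive of premise 3 (O(sign_backup -> not reboot_node)) is O(reboot_node -> not sign_backup), and O(reboot_node) is already established, so O(not sign_backup).
The contrapositive of premise 4 (O(certify_license -> sign_backup)) is O(not sign_backup -> not certify_license), and O(not sign_backup) is already established, so O(not certify_license).
Premise 10, O(submit_record -> certify_license), contraposes to O(not certify_license -> not submit_record); with O(not certify_license) we get O(not submit_record).
Premise 11 is O(not submit_record -> log_out); since O(not submit_record), deontic closure gives O(log_out).
Applying K to premise 9 (O(log_out -> not convene_panel)) and O(log_out) yields O(not convene_panel).
So O(not convene_panel) holds, i.e. convene_panel is forbidden. None of the other listed options is forbidden under the premises.

convene_panel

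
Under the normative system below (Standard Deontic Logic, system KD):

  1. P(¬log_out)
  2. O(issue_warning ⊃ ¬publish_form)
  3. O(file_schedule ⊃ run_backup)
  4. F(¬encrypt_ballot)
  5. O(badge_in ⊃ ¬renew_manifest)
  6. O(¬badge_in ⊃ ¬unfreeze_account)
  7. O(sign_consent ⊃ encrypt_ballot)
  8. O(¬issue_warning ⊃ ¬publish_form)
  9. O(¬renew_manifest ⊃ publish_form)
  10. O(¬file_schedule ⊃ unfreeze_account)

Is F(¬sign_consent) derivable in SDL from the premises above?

Premise 7 is O(sign_consent ⊃ encrypt_ballot); even if O(encrypt_ballot) held, inferring O(sign_consent) would be affirming the consequent — invalid.
No other premise forces O(sign_consent). An ideal world satisfying every premise can still have ¬sign_consent true, so F(¬sign_consent) is not derivable.

No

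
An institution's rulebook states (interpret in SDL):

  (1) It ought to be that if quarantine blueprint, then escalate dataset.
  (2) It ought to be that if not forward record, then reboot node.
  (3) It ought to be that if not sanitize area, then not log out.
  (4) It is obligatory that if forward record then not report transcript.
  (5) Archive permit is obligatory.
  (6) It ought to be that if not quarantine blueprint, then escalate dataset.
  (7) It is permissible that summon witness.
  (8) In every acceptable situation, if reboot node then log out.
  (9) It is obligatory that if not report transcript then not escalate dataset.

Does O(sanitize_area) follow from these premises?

Yes

Premises 6 and 1 cover both cases: O(¬quarantine_blueprint → escalate_dataset) and O(quarantine_blueprint → escalate_dataset). Since ¬quarantine_blueprint ∨ quarantine_blueprint is a tautology, O(escalate_dataset) follows.
Premise 9, O(¬report_transcript → ¬escalate_dataset), contraposes to O(escalate_dataset → report_transcript); with O(escalate_dataset) we get O(report_transcript).
Premise 4, O(forward_record → ¬report_transcript), contraposes to O(report_transcript → ¬forward_record); with O(report_transcript) we get O(¬forward_record).
Applying K to premise 2 (O(¬forward_record → reboot_node)) and O(¬forward_record) yields O(reboot_node).
Premise 8 is O(reboot_node → log_out); since O(reboot_node), deontic closure gives O(log_out).
The contrapositive of premise 3 (O(¬sanitize_area → ¬log_out)) is O(log_out → sanitize_area), and O(log_out) is already established, so O(sanitize_area).
Premises 5, 7 do not contribute to this derivation.
So O(sanitize_area) follows.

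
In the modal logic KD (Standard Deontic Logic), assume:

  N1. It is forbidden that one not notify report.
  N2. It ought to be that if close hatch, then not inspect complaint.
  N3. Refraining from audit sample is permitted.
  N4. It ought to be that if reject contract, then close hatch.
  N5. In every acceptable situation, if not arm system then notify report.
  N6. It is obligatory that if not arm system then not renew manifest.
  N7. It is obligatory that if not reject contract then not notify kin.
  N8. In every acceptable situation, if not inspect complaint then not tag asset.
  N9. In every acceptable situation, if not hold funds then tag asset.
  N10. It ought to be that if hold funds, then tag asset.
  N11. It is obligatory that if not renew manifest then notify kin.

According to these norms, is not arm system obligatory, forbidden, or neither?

Forbidden

Premises 10 and 9 cover both cases: O(hold_funds → tag_asset) and O(¬hold_funds → tag_asset). Since hold_funds ∨ ¬hold_funds is a tautology, O(tag_asset) follows.
The contrapositive of premise 8 (O(¬inspect_complaint → ¬tag_asset)) is O(tag_asset → inspect_complaint), and O(tag_asset) is already established, so O(inspect_complaint).
The contrapositive of premise 2 (O(close_hatch → ¬inspect_complaint)) is O(inspect_complaint → ¬close_hatch), and O(inspect_complaint) is already established, so O(¬close_hatch).
Premise 4 is O(reject_contract → close_hatch); contrapositively O(¬close_hatch → ¬reject_contract). Since O(¬close_hatch) holds, K gives O(¬reject_contract).
Premise 7 is O(¬reject_contract → ¬notify_kin); since O(¬reject_contract), deontic closure gives O(¬notify_kin).
Premise 11, O(¬renew_manifest → notify_kin), contraposes to O(¬notify_kin → renew_manifest); with O(¬notify_kin) we get O(renew_manifest).
Premise 6 is O(¬arm_system → ¬renew_manifest); contrapositively O(renew_manifest → arm_system). Since O(renew_manifest) holds, K gives O(arm_system).
Premises 1, 3, 5 do not contribute to this derivation.
Thus O(arm_system), which is F(¬arm_system): ¬arm_system is forbidden.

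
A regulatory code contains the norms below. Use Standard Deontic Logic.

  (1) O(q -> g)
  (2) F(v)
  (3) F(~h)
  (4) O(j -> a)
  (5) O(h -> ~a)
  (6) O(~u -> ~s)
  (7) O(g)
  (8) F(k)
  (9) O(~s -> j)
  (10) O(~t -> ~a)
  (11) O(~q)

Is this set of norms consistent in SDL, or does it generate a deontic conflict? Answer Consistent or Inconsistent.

Premise 1 is O(q -> g); even if O(g) held, inferring O(q) would be affirming the consequent — invalid.
So O(q) is not derivable, and the apparent clash with O(~q) does not arise.
A world satisfying every obligation exists (e.g. a=false, g=true, h=true, j=false, k=false, q=false, s=true, t=false, u=true, v=false); no atom is both obligatory and forbidden, so the set is consistent.

Consistent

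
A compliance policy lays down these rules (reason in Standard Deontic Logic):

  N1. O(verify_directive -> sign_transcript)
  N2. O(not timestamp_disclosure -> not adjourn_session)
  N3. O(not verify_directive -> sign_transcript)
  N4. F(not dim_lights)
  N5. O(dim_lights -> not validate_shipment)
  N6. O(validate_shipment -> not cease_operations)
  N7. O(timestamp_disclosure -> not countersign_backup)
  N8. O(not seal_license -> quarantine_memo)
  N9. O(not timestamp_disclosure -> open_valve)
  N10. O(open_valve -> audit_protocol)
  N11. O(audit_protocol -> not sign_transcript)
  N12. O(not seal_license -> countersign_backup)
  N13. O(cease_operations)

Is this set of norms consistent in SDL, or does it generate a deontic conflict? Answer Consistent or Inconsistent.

Consistent

Premise 6 is O(validate_shipment -> not cease_operations), but O(validate_shipment) is not derivable from the premises, so it does not yield O(not cease_operations).
So O(not cease_operations) is not derivable, and the apparent clash with O(cease_operations) does not arise.
A world satisfying every obligation exists (e.g. adjourn_session=false, audit_protocol=false, cease_operations=true, countersign_backup=false, dim_lights=true, open_valve=false, quarantine_memo=false, seal_license=true, sign_transcript=true, timestamp_disclosure=true, validate_shipment=false, verify_directive=false); no atom is both obligatory and forbidden, so the set is consistent.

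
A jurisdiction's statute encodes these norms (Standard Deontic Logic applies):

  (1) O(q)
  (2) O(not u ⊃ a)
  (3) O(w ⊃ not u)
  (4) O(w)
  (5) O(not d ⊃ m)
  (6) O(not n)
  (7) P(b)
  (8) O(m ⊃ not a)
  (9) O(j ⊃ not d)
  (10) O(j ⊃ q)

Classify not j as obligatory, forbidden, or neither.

Obligatory

Premise 4 gives O(w).
With premise 3, O(w ⊃ not u), the K-axiom yields O(not u).
Applying K to premise 2 (O(not u ⊃ a)) and O(not u) yields O(a).
Premise 8, O(m ⊃ not a), contraposes to O(a ⊃ not m); with O(a) we get O(not m).
The contrapositive of premise 5 (O(not d ⊃ m)) is O(not m ⊃ d), and O(not m) is already established, so O(d).
Premise 9 is O(j ⊃ not d); contrapositively O(d ⊃ not j). Since O(d) holds, K gives O(not j).
Premises 1, 6, 7, 10 do not contribute to this derivation.
Hence not j is obligatory.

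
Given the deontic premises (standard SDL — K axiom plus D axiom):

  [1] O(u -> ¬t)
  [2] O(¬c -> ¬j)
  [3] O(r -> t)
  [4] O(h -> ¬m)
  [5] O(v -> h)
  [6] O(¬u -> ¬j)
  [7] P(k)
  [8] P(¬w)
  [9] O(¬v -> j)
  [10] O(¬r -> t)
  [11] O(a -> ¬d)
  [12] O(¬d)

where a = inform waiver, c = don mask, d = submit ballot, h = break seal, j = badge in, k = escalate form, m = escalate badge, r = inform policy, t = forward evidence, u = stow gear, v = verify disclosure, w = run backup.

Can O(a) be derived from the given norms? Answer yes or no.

Premise 11 is O(a -> ¬d); even if O(¬d) held, inferring O(a) would be affirming the consequent — invalid.
No other premise forces O(a). An ideal world satisfying every premise can still have a false, so O(a) is not derivable.

No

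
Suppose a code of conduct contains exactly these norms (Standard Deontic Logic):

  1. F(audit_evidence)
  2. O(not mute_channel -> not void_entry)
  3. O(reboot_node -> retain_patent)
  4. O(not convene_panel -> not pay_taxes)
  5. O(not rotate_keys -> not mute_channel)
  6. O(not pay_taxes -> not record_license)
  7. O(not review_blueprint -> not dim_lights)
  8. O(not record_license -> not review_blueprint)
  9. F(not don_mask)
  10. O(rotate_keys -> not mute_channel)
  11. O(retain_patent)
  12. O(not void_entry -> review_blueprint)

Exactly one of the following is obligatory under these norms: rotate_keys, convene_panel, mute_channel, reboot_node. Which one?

convene_panel

By case analysis on rotate_keys: premise 10 gives O(rotate_keys -> not mute_channel) and premise 5 gives O(not rotate_keys -> not mute_channel), so O(not mute_channel) either way.
With premise 2, O(not mute_channel -> not void_entry), the K-axiom yields O(not void_entry).
With premise 12, O(not void_entry -> review_blueprint), the K-axiom yields O(review_blueprint).
Premise 8 is O(not record_license -> not review_blueprint); contrapositively O(review_blueprint -> record_license). Since O(review_blueprint) holds, K gives O(record_license).
Premise 6, O(not pay_taxes -> not record_license), contraposes to O(record_license -> pay_taxes); with O(record_license) we get O(pay_taxes).
Premise 4, O(not convene_panel -> not pay_taxes), contraposes to O(pay_taxes -> convene_panel); with O(pay_taxes) we get O(convene_panel).
So O(convene_panel) holds — convene_panel is obligatory. None of the other listed options is made obligatory by any chain of premises.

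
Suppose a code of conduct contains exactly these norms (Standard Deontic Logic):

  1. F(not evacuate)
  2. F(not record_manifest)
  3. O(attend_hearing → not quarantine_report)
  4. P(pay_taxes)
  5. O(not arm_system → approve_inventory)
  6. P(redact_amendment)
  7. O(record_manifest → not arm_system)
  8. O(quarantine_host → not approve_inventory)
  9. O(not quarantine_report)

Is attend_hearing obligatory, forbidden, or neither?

Neither

Premise 3 is O(attend_hearing → not quarantine_report); even if O(not quarantine_report) held, inferring O(attend_hearing) would be affirming the consequent — invalid.
No premise or chain of K-axiom applications forces O(attend_hearing), and none forces O(not attend_hearing). So attend_hearing is neither obligatory nor forbidden under these norms.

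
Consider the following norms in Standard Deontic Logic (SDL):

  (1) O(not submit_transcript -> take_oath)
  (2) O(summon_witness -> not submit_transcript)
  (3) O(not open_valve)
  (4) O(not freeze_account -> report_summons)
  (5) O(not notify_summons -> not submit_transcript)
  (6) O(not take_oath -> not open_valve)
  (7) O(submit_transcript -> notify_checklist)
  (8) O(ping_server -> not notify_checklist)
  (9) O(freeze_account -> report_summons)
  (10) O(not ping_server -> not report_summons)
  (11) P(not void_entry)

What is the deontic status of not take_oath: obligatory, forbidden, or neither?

By case analysis on freeze_account: premise 9 gives O(freeze_account -> report_summons) and premise 4 gives O(not freeze_account -> report_summons), so O(report_summons) either way.
Premise 10 is O(not ping_server -> not report_summons); contrapositively O(report_summons -> ping_server). Since O(report_summons) holds, K gives O(ping_server).
Applying K to premise 8 (O(ping_server -> not notify_checklist)) and O(ping_server) yields O(not notify_checklist).
Premise 7 is O(submit_transcript -> notify_checklist); contrapositively O(not notify_checklist -> not submit_transcript). Since O(not notify_checklist) holds, K gives O(not submit_transcript).
From O(not submit_transcript) and premise 1, O(not submit_transcript -> take_oath), we obtain O(take_oath).
Premises 2, 3, 5, 6, 11 do not contribute to this derivation.
Thus O(take_oath), which is F(not take_oath): not take_oath is forbidden.

Forbidden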